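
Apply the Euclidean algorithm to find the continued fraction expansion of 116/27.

[4; 3, 2, 1, 2]

Run the Euclidean algorithm on 116 and 27; the successive quotients are the partial quotients a_0, a_1, ... (each step inverts the fractional part left over by the previous one):
  116 = 4*27 + 8, so a_0 = 4.
  27 = 3*8 + 3, so a_1 = 3.
  8 = 2*3 + 2, so a_2 = 2.
  3 = 1*2 + 1, so a_3 = 1.
  2 = 2*1 + 0, so a_4 = 2.
The remainder reaches 0 after 5 divisions, so the expansion has 5 partial quotients, read off in order.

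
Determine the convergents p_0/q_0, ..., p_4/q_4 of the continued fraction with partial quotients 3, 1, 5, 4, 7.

3/1, 4/1, 23/6, 96/25, 695/181

Using the convergent recurrence p_i = a_i*p_{i-1} + p_{i-2}, q_i = a_i*q_{i-1} + q_{i-2} with p_{-2}=0, p_{-1}=1, q_{-2}=1, q_{-1}=0:
  i=0: a_0=3, p_0 = 3*1 + 0 = 3, q_0 = 3*0 + 1 = 1.
  i=1: a_1=1, p_1 = 1*3 + 1 = 4, q_1 = 1*1 + 0 = 1.
  i=2: a_2=5, p_2 = 5*4 + 3 = 23, q_2 = 5*1 + 1 = 6.
  i=3: a_3=4, p_3 = 4*23 + 4 = 96, q_3 = 4*6 + 1 = 25.
  i=4: a_4=7, p_4 = 7*96 + 23 = 695, q_4 = 7*25 + 6 = 181.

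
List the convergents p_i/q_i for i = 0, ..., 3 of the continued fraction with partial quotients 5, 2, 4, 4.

Using the convergent recurrence p_i = a_i*p_{i-1} + p_{i-2}, q_i = a_i*q_{i-1} + q_{i-2} with p_{-2}=0, p_{-1}=1, q_{-2}=1, q_{-1}=0:
  i=0: a_0=5, p_0 = 5*1 + 0 = 5, q_0 = 5*0 + 1 = 1.
  i=1: a_1=2, p_1 = 2*5 + 1 = 11, q_1 = 2*1 + 0 = 2.
  i=2: a_2=4, p_2 = 4*11 + 5 = 49, q_2 = 4*2 + 1 = 9.
  i=3: a_3=4, p_3 = 4*49 + 11 = 207, q_3 = 4*9 + 2 = 38.

5/1, 11/2, 49/9, 207/38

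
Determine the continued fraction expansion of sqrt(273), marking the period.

[16; (1, 1, 10, 1, 1, 32)]

Write x_i = (sqrt(273) + m_i)/d_i with (m_0, d_0) = (0, 1). a_0 = floor(sqrt(273)) = 16, since 16^2 = 256 <= 273 < 289 = 17^2.
Iterate m_{i+1} = d_i*a_i - m_i, d_{i+1} = (273 - m_{i+1}^2)/d_i, a_{i+1} = floor((a_0 + m_{i+1})/d_{i+1}):
  m_1 = 1*16 - 0 = 16, d_1 = (273 - 16^2)/1 = 17/1 = 17, a_1 = floor((16 + 16)/17) = 1.
  m_2 = 17*1 - 16 = 1, d_2 = (273 - 1^2)/17 = 272/17 = 16, a_2 = floor((16 + 1)/16) = 1.
  m_3 = 16*1 - 1 = 15, d_3 = (273 - 15^2)/16 = 48/16 = 3, a_3 = floor((16 + 15)/3) = 10.
  m_4 = 3*10 - 15 = 15, d_4 = (273 - 15^2)/3 = 48/3 = 16, a_4 = floor((16 + 15)/16) = 1.
  m_5 = 16*1 - 15 = 1, d_5 = (273 - 1^2)/16 = 272/16 = 17, a_5 = floor((16 + 1)/17) = 1.
  m_6 = 17*1 - 1 = 16, d_6 = (273 - 16^2)/17 = 17/17 = 1, a_6 = floor((16 + 16)/1) = 32.
  m_7 = 1*32 - 16 = 16, d_7 = (273 - 16^2)/1 = 17/1 = 17: (m_7, d_7) = (m_1, d_1) = (16, 17), so from here the quotients repeat a_1, ..., a_6; the period length is 6.
Hence the expansion of sqrt(273) is a_0 = 16 followed by the repeating block 1, 1, 10, 1, 1, 32 (period 6).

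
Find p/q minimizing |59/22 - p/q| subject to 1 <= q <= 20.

Expand x = 59/22 as a continued fraction with the Euclidean algorithm:
  59 = 2*22 + 15, so a_0 = 2.
  22 = 1*15 + 7, so a_1 = 1.
  15 = 2*7 + 1, so a_2 = 2.
  7 = 7*1 + 0, so a_3 = 7.
so x = [2; 1, 2, 7].
Convergents (p_i = a_i*p_{i-1} + p_{i-2}, q_i = a_i*q_{i-1} + q_{i-2} with p_{-2}=0, p_{-1}=1, q_{-2}=1, q_{-1}=0), until the denominator exceeds 20:
  i=0: a_0=2, p_0 = 2*1 + 0 = 2, q_0 = 2*0 + 1 = 1.
  i=1: a_1=1, p_1 = 1*2 + 1 = 3, q_1 = 1*1 + 0 = 1.
  i=2: a_2=2, p_2 = 2*3 + 2 = 8, q_2 = 2*1 + 1 = 3.
  i=3: a_3=7, p_3 = 7*8 + 3 = 59, q_3 = 7*3 + 1 = 22.
q_3 = 22 > 20, so the last convergent with denominator <= 20 is p_2/q_2 = 8/3.
The closest fraction with denominator <= 20 is either p_2/q_2 or the intermediate fraction (k*p_2 + p_1)/(k*q_2 + q_1) with the largest k >= 1 whose denominator stays <= 20; these approach x as k grows, and every other convergent or intermediate fraction in range is farther away.
Largest k: floor((20 - q_1)/q_2) = floor((20 - 1)/3) = 6.
That gives (6*8 + 3)/(6*3 + 1) = 51/19.
Compare the errors: |x - 8/3| = |59*3 - 8*22|/(22*3) = 1/66, and |x - 51/19| = |59*19 - 51*22|/(22*19) = 1/418.
Cross-multiplying, 1*66 = 66 < 418 = 1*418, so 1/418 is smaller: the intermediate fraction 51/19 is closer to x than 8/3.

51/19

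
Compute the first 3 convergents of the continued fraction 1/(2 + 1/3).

0/1, 1/2, 3/7

Using the convergent recurrence p_i = a_i*p_{i-1} + p_{i-2}, q_i = a_i*q_{i-1} + q_{i-2} with p_{-2}=0, p_{-1}=1, q_{-2}=1, q_{-1}=0:
  i=0: a_0=0, p_0 = 0*1 + 0 = 0, q_0 = 0*0 + 1 = 1.
  i=1: a_1=2, p_1 = 2*0 + 1 = 1, q_1 = 2*1 + 0 = 2.
  i=2: a_2=3, p_2 = 3*1 + 0 = 3, q_2 = 3*2 + 1 = 7.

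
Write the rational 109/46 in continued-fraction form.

[2; 2, 1, 2, 2, 2]

Run the Euclidean algorithm on 109 and 46; the successive quotients are the partial quotients a_0, a_1, ... (each step inverts the fractional part left over by the previous one):
  109 = 2*46 + 17, so a_0 = 2.
  46 = 2*17 + 12, so a_1 = 2.
  17 = 1*12 + 5, so a_2 = 1.
  12 = 2*5 + 2, so a_3 = 2.
  5 = 2*2 + 1, so a_4 = 2.
  2 = 2*1 + 0, so a_5 = 2.
The remainder reaches 0 after 6 divisions, so the expansion has 6 partial quotients, read off in order.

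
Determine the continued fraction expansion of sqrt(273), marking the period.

[16; (1, 1, 10, 1, 1, 32)]

Write x_i = (sqrt(273) + m_i)/d_i with (m_0, d_0) = (0, 1). a_0 = floor(sqrt(273)) = 16, since 16^2 = 256 <= 273 < 289 = 17^2.
Iterate m_{i+1} = d_i*a_i - m_i, d_{i+1} = (273 - m_{i+1}^2)/d_i, a_{i+1} = floor((a_0 + m_{i+1})/d_{i+1}):
  m_1 = 1*16 - 0 = 16, d_1 = (273 - 16^2)/1 = 17/1 = 17, a_1 = floor((16 + 16)/17) = 1.
  m_2 = 17*1 - 16 = 1, d_2 = (273 - 1^2)/17 = 272/17 = 16, a_2 = floor((16 + 1)/16) = 1.
  m_3 = 16*1 - 1 = 15, d_3 = (273 - 15^2)/16 = 48/16 = 3, a_3 = floor((16 + 15)/3) = 10.
  m_4 = 3*10 - 15 = 15, d_4 = (273 - 15^2)/3 = 48/3 = 16, a_4 = floor((16 + 15)/16) = 1.
  m_5 = 16*1 - 15 = 1, d_5 = (273 - 1^2)/16 = 272/16 = 17, a_5 = floor((16 + 1)/17) = 1.
  m_6 = 17*1 - 1 = 16, d_6 = (273 - 16^2)/17 = 17/17 = 1, a_6 = floor((16 + 16)/1) = 32.
  m_7 = 1*32 - 16 = 16, d_7 = (273 - 16^2)/1 = 17/1 = 17: (m_7, d_7) = (m_1, d_1) = (16, 17), so from here the quotients repeat a_1, ..., a_6; the period length is 6.
Hence the expansion of sqrt(273) is a_0 = 16 followed by the repeating block 1, 1, 10, 1, 1, 32 (period 6).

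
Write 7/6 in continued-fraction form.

Run the Euclidean algorithm on 7 and 6; the successive quotients are the partial quotients a_0, a_1, ... (each step inverts the fractional part left over by the previous one):
  7 = 1*6 + 1, so a_0 = 1.
  6 = 6*1 + 0, so a_1 = 6.
The remainder reaches 0 after 2 divisions, so the expansion has 2 partial quotients, read off in order.

[1; 6]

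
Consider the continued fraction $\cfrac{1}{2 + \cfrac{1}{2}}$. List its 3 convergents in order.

0/1, 1/2, 2/5

Using the convergent recurrence p_i = a_i*p_{i-1} + p_{i-2}, q_i = a_i*q_{i-1} + q_{i-2} with p_{-2}=0, p_{-1}=1, q_{-2}=1, q_{-1}=0:
  i=0: a_0=0, p_0 = 0*1 + 0 = 0, q_0 = 0*0 + 1 = 1.
  i=1: a_1=2, p_1 = 2*0 + 1 = 1, q_1 = 2*1 + 0 = 2.
  i=2: a_2=2, p_2 = 2*1 + 0 = 2, q_2 = 2*2 + 1 = 5.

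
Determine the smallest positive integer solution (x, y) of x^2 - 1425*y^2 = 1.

(x, y) = (151, 4)

First expand sqrt(1425) as a continued fraction. With x_i = (sqrt(1425) + m_i)/d_i and (m_0, d_0) = (0, 1): a_0 = floor(sqrt(1425)) = 37, since 37^2 = 1369 <= 1425 < 1444 = 38^2.
Iterate m_{i+1} = d_i*a_i - m_i, d_{i+1} = (1425 - m_{i+1}^2)/d_i, a_{i+1} = floor((a_0 + m_{i+1})/d_{i+1}):
  m_1 = 1*37 - 0 = 37, d_1 = (1425 - 37^2)/1 = 56/1 = 56, a_1 = floor((37 + 37)/56) = 1.
  m_2 = 56*1 - 37 = 19, d_2 = (1425 - 19^2)/56 = 1064/56 = 19, a_2 = floor((37 + 19)/19) = 2.
  m_3 = 19*2 - 19 = 19, d_3 = (1425 - 19^2)/19 = 1064/19 = 56, a_3 = floor((37 + 19)/56) = 1.
  m_4 = 56*1 - 19 = 37, d_4 = (1425 - 37^2)/56 = 56/56 = 1, a_4 = floor((37 + 37)/1) = 74.
  m_5 = 1*74 - 37 = 37, d_5 = (1425 - 37^2)/1 = 56/1 = 56: (m_5, d_5) = (m_1, d_1) = (37, 56), so from here the quotients repeat a_1, ..., a_4; the period length is 4.
So sqrt(1425) = [37; (1, 2, 1, 74)] with period length k = 4.
k is even, so the fundamental solution of x^2 - 1425y^2 = 1 is (p_{k-1}, q_{k-1}) = (p_3, q_3); compute convergents through index 3.
Convergents (p_i = a_i*p_{i-1} + p_{i-2}, q_i = a_i*q_{i-1} + q_{i-2} with p_{-2}=0, p_{-1}=1, q_{-2}=1, q_{-1}=0):
  i=0: a_0=37, p_0 = 37*1 + 0 = 37, q_0 = 37*0 + 1 = 1.
  i=1: a_1=1, p_1 = 1*37 + 1 = 38, q_1 = 1*1 + 0 = 1.
  i=2: a_2=2, p_2 = 2*38 + 37 = 113, q_2 = 2*1 + 1 = 3.
  i=3: a_3=1, p_3 = 1*113 + 38 = 151, q_3 = 1*3 + 1 = 4.
Check: 151^2 - 1425*4^2 = 22801 - 22800 = 1, so (x, y) = (151, 4) solves the equation, and by the theorem it is the least positive solution.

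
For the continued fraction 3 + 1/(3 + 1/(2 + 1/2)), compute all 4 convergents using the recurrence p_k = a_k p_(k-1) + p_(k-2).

3/1, 10/3, 23/7, 56/17

Using the convergent recurrence p_i = a_i*p_{i-1} + p_{i-2}, q_i = a_i*q_{i-1} + q_{i-2} with p_{-2}=0, p_{-1}=1, q_{-2}=1, q_{-1}=0:
  i=0: a_0=3, p_0 = 3*1 + 0 = 3, q_0 = 3*0 + 1 = 1.
  i=1: a_1=3, p_1 = 3*3 + 1 = 10, q_1 = 3*1 + 0 = 3.
  i=2: a_2=2, p_2 = 2*10 + 3 = 23, q_2 = 2*3 + 1 = 7.
  i=3: a_3=2, p_3 = 2*23 + 10 = 56, q_3 = 2*7 + 3 = 17.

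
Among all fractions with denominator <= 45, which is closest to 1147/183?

Expand x = 1147/183 as a continued fraction with the Euclidean algorithm:
  1147 = 6*183 + 49, so a_0 = 6.
  183 = 3*49 + 36, so a_1 = 3.
  49 = 1*36 + 13, so a_2 = 1.
  36 = 2*13 + 10, so a_3 = 2.
  13 = 1*10 + 3, so a_4 = 1.
  10 = 3*3 + 1, so a_5 = 3.
  3 = 3*1 + 0, so a_6 = 3.
so x = [6; 3, 1, 2, 1, 3, 3].
Convergents (p_i = a_i*p_{i-1} + p_{i-2}, q_i = a_i*q_{i-1} + q_{i-2} with p_{-2}=0, p_{-1}=1, q_{-2}=1, q_{-1}=0), until the denominator exceeds 45:
  i=0: a_0=6, p_0 = 6*1 + 0 = 6, q_0 = 6*0 + 1 = 1.
  i=1: a_1=3, p_1 = 3*6 + 1 = 19, q_1 = 3*1 + 0 = 3.
  i=2: a_2=1, p_2 = 1*19 + 6 = 25, q_2 = 1*3 + 1 = 4.
  i=3: a_3=2, p_3 = 2*25 + 19 = 69, q_3 = 2*4 + 3 = 11.
  i=4: a_4=1, p_4 = 1*69 + 25 = 94, q_4 = 1*11 + 4 = 15.
  i=5: a_5=3, p_5 = 3*94 + 69 = 351, q_5 = 3*15 + 11 = 56.
q_5 = 56 > 45, so the last convergent with denominator <= 45 is p_4/q_4 = 94/15.
The closest fraction with denominator <= 45 is either p_4/q_4 or the intermediate fraction (k*p_4 + p_3)/(k*q_4 + q_3) with the largest k >= 1 whose denominator stays <= 45; these approach x as k grows, and every other convergent or intermediate fraction in range is farther away.
Largest k: floor((45 - q_3)/q_4) = floor((45 - 11)/15) = 2.
That gives (2*94 + 69)/(2*15 + 11) = 257/41.
Compare the errors: |x - 94/15| = |1147*15 - 94*183|/(183*15) = 3/2745, and |x - 257/41| = |1147*41 - 257*183|/(183*41) = 4/7503.
Cross-multiplying, 4*2745 = 10980 < 22509 = 3*7503, so 4/7503 is smaller: the intermediate fraction 257/41 is closer to x than 94/15.

257/41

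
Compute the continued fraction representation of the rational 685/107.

[6; 2, 2, 21]

Run the Euclidean algorithm on 685 and 107; the successive quotients are the partial quotients a_0, a_1, ... (each step inverts the fractional part left over by the previous one):
  685 = 6*107 + 43, so a_0 = 6.
  107 = 2*43 + 21, so a_1 = 2.
  43 = 2*21 + 1, so a_2 = 2.
  21 = 21*1 + 0, so a_3 = 21.
The remainder reaches 0 after 4 divisions, so the expansion has 4 partial quotients, read off in order.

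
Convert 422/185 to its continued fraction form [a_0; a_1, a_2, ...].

[2; 3, 1, 1, 3, 1, 5]

Run the Euclidean algorithm on 422 and 185; the successive quotients are the partial quotients a_0, a_1, ... (each step inverts the fractional part left over by the previous one):
  422 = 2*185 + 52, so a_0 = 2.
  185 = 3*52 + 29, so a_1 = 3.
  52 = 1*29 + 23, so a_2 = 1.
  29 = 1*23 + 6, so a_3 = 1.
  23 = 3*6 + 5, so a_4 = 3.
  6 = 1*5 + 1, so a_5 = 1.
  5 = 5*1 + 0, so a_6 = 5.
The remainder reaches 0 after 7 divisions, so the expansion has 7 partial quotients, read off in order.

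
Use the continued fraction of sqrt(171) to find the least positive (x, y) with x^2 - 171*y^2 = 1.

(x, y) = (170, 13)

First expand sqrt(171) as a continued fraction. With x_i = (sqrt(171) + m_i)/d_i and (m_0, d_0) = (0, 1): a_0 = floor(sqrt(171)) = 13, since 13^2 = 169 <= 171 < 196 = 14^2.
Iterate m_{i+1} = d_i*a_i - m_i, d_{i+1} = (171 - m_{i+1}^2)/d_i, a_{i+1} = floor((a_0 + m_{i+1})/d_{i+1}):
  m_1 = 1*13 - 0 = 13, d_1 = (171 - 13^2)/1 = 2/1 = 2, a_1 = floor((13 + 13)/2) = 13.
  m_2 = 2*13 - 13 = 13, d_2 = (171 - 13^2)/2 = 2/2 = 1, a_2 = floor((13 + 13)/1) = 26.
  m_3 = 1*26 - 13 = 13, d_3 = (171 - 13^2)/1 = 2/1 = 2: (m_3, d_3) = (m_1, d_1) = (13, 2), so from here the quotients repeat a_1, a_2; the period length is 2.
So sqrt(171) = [13; (13, 26)] with period length k = 2.
k is even, so the fundamental solution of x^2 - 171y^2 = 1 is (p_{k-1}, q_{k-1}) = (p_1, q_1); compute convergents through index 1.
Convergents (p_i = a_i*p_{i-1} + p_{i-2}, q_i = a_i*q_{i-1} + q_{i-2} with p_{-2}=0, p_{-1}=1, q_{-2}=1, q_{-1}=0):
  i=0: a_0=13, p_0 = 13*1 + 0 = 13, q_0 = 13*0 + 1 = 1.
  i=1: a_1=13, p_1 = 13*13 + 1 = 170, q_1 = 13*1 + 0 = 13.
Check: 170^2 - 171*13^2 = 28900 - 28899 = 1, so (x, y) = (170, 13) solves the equation, and by the theorem it is the least positive solution.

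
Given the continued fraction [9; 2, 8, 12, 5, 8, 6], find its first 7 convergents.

9/1, 19/2, 161/17, 1951/206, 9916/1047, 81279/8582, 497590/52539

Using the convergent recurrence p_i = a_i*p_{i-1} + p_{i-2}, q_i = a_i*q_{i-1} + q_{i-2} with p_{-2}=0, p_{-1}=1, q_{-2}=1, q_{-1}=0:
  i=0: a_0=9, p_0 = 9*1 + 0 = 9, q_0 = 9*0 + 1 = 1.
  i=1: a_1=2, p_1 = 2*9 + 1 = 19, q_1 = 2*1 + 0 = 2.
  i=2: a_2=8, p_2 = 8*19 + 9 = 161, q_2 = 8*2 + 1 = 17.
  i=3: a_3=12, p_3 = 12*161 + 19 = 1951, q_3 = 12*17 + 2 = 206.
  i=4: a_4=5, p_4 = 5*1951 + 161 = 9916, q_4 = 5*206 + 17 = 1047.
  i=5: a_5=8, p_5 = 8*9916 + 1951 = 81279, q_5 = 8*1047 + 206 = 8582.
  i=6: a_6=6, p_6 = 6*81279 + 9916 = 497590, q_6 = 6*8582 + 1047 = 52539.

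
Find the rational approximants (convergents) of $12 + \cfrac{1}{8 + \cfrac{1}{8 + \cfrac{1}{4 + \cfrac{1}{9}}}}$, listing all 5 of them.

12/1, 97/8, 788/65, 3249/268, 30029/2477

Using the convergent recurrence p_i = a_i*p_{i-1} + p_{i-2}, q_i = a_i*q_{i-1} + q_{i-2} with p_{-2}=0, p_{-1}=1, q_{-2}=1, q_{-1}=0:
  i=0: a_0=12, p_0 = 12*1 + 0 = 12, q_0 = 12*0 + 1 = 1.
  i=1: a_1=8, p_1 = 8*12 + 1 = 97, q_1 = 8*1 + 0 = 8.
  i=2: a_2=8, p_2 = 8*97 + 12 = 788, q_2 = 8*8 + 1 = 65.
  i=3: a_3=4, p_3 = 4*788 + 97 = 3249, q_3 = 4*65 + 8 = 268.
  i=4: a_4=9, p_4 = 9*3249 + 788 = 30029, q_4 = 9*268 + 65 = 2477.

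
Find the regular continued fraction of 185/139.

Run the Euclidean algorithm on 185 and 139; the successive quotients are the partial quotients a_0, a_1, ... (each step inverts the fractional part left over by the previous one):
  185 = 1*139 + 46, so a_0 = 1.
  139 = 3*46 + 1, so a_1 = 3.
  46 = 46*1 + 0, so a_2 = 46.
The remainder reaches 0 after 3 divisions, so the expansion has 3 partial quotients, read off in order.

[1; 3, 46]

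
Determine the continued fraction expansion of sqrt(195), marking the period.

Write x_i = (sqrt(195) + m_i)/d_i with (m_0, d_0) = (0, 1). a_0 = floor(sqrt(195)) = 13, since 13^2 = 169 <= 195 < 196 = 14^2.
Iterate m_{i+1} = d_i*a_i - m_i, d_{i+1} = (195 - m_{i+1}^2)/d_i, a_{i+1} = floor((a_0 + m_{i+1})/d_{i+1}):
  m_1 = 1*13 - 0 = 13, d_1 = (195 - 13^2)/1 = 26/1 = 26, a_1 = floor((13 + 13)/26) = 1.
  m_2 = 26*1 - 13 = 13, d_2 = (195 - 13^2)/26 = 26/26 = 1, a_2 = floor((13 + 13)/1) = 26.
  m_3 = 1*26 - 13 = 13, d_3 = (195 - 13^2)/1 = 26/1 = 26: (m_3, d_3) = (m_1, d_1) = (13, 26), so from here the quotients repeat a_1, a_2; the period length is 2.
Hence the expansion of sqrt(195) is a_0 = 13 followed by the repeating block 1, 26 (period 2).

[13; (1, 26)]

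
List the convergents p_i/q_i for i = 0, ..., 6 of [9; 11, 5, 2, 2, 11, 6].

9/1, 100/11, 509/56, 1118/123, 2745/302, 31313/3445, 190623/20972

Using the convergent recurrence p_i = a_i*p_{i-1} + p_{i-2}, q_i = a_i*q_{i-1} + q_{i-2} with p_{-2}=0, p_{-1}=1, q_{-2}=1, q_{-1}=0:
  i=0: a_0=9, p_0 = 9*1 + 0 = 9, q_0 = 9*0 + 1 = 1.
  i=1: a_1=11, p_1 = 11*9 + 1 = 100, q_1 = 11*1 + 0 = 11.
  i=2: a_2=5, p_2 = 5*100 + 9 = 509, q_2 = 5*11 + 1 = 56.
  i=3: a_3=2, p_3 = 2*509 + 100 = 1118, q_3 = 2*56 + 11 = 123.
  i=4: a_4=2, p_4 = 2*1118 + 509 = 2745, q_4 = 2*123 + 56 = 302.
  i=5: a_5=11, p_5 = 11*2745 + 1118 = 31313, q_5 = 11*302 + 123 = 3445.
  i=6: a_6=6, p_6 = 6*31313 + 2745 = 190623, q_6 = 6*3445 + 302 = 20972.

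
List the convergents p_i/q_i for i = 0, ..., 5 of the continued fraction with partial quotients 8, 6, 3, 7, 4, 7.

8/1, 49/6, 155/19, 1134/139, 4691/575, 33971/4164

Using the convergent recurrence p_i = a_i*p_{i-1} + p_{i-2}, q_i = a_i*q_{i-1} + q_{i-2} with p_{-2}=0, p_{-1}=1, q_{-2}=1, q_{-1}=0:
  i=0: a_0=8, p_0 = 8*1 + 0 = 8, q_0 = 8*0 + 1 = 1.
  i=1: a_1=6, p_1 = 6*8 + 1 = 49, q_1 = 6*1 + 0 = 6.
  i=2: a_2=3, p_2 = 3*49 + 8 = 155, q_2 = 3*6 + 1 = 19.
  i=3: a_3=7, p_3 = 7*155 + 49 = 1134, q_3 = 7*19 + 6 = 139.
  i=4: a_4=4, p_4 = 4*1134 + 155 = 4691, q_4 = 4*139 + 19 = 575.
  i=5: a_5=7, p_5 = 7*4691 + 1134 = 33971, q_5 = 7*575 + 139 = 4164.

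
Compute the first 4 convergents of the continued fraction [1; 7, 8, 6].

Using the convergent recurrence p_i = a_i*p_{i-1} + p_{i-2}, q_i = a_i*q_{i-1} + q_{i-2} with p_{-2}=0, p_{-1}=1, q_{-2}=1, q_{-1}=0:
  i=0: a_0=1, p_0 = 1*1 + 0 = 1, q_0 = 1*0 + 1 = 1.
  i=1: a_1=7, p_1 = 7*1 + 1 = 8, q_1 = 7*1 + 0 = 7.
  i=2: a_2=8, p_2 = 8*8 + 1 = 65, q_2 = 8*7 + 1 = 57.
  i=3: a_3=6, p_3 = 6*65 + 8 = 398, q_3 = 6*57 + 7 = 349.

1/1, 8/7, 65/57, 398/349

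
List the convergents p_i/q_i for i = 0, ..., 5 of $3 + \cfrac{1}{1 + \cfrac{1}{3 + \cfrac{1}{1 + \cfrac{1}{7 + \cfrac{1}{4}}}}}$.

3/1, 4/1, 15/4, 19/5, 148/39, 611/161

Using the convergent recurrence p_i = a_i*p_{i-1} + p_{i-2}, q_i = a_i*q_{i-1} + q_{i-2} with p_{-2}=0, p_{-1}=1, q_{-2}=1, q_{-1}=0:
  i=0: a_0=3, p_0 = 3*1 + 0 = 3, q_0 = 3*0 + 1 = 1.
  i=1: a_1=1, p_1 = 1*3 + 1 = 4, q_1 = 1*1 + 0 = 1.
  i=2: a_2=3, p_2 = 3*4 + 3 = 15, q_2 = 3*1 + 1 = 4.
  i=3: a_3=1, p_3 = 1*15 + 4 = 19, q_3 = 1*4 + 1 = 5.
  i=4: a_4=7, p_4 = 7*19 + 15 = 148, q_4 = 7*5 + 4 = 39.
  i=5: a_5=4, p_5 = 4*148 + 19 = 611, q_5 = 4*39 + 5 = 161.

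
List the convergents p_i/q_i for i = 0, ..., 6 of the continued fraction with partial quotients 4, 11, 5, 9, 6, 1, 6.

4/1, 45/11, 229/56, 2106/515, 12865/3146, 14971/3661, 102691/25112

Using the convergent recurrence p_i = a_i*p_{i-1} + p_{i-2}, q_i = a_i*q_{i-1} + q_{i-2} with p_{-2}=0, p_{-1}=1, q_{-2}=1, q_{-1}=0:
  i=0: a_0=4, p_0 = 4*1 + 0 = 4, q_0 = 4*0 + 1 = 1.
  i=1: a_1=11, p_1 = 11*4 + 1 = 45, q_1 = 11*1 + 0 = 11.
  i=2: a_2=5, p_2 = 5*45 + 4 = 229, q_2 = 5*11 + 1 = 56.
  i=3: a_3=9, p_3 = 9*229 + 45 = 2106, q_3 = 9*56 + 11 = 515.
  i=4: a_4=6, p_4 = 6*2106 + 229 = 12865, q_4 = 6*515 + 56 = 3146.
  i=5: a_5=1, p_5 = 1*12865 + 2106 = 14971, q_5 = 1*3146 + 515 = 3661.
  i=6: a_6=6, p_6 = 6*14971 + 12865 = 102691, q_6 = 6*3661 + 3146 = 25112.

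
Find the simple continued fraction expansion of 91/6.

[15; 6]

Run the Euclidean algorithm on 91 and 6; the successive quotients are the partial quotients a_0, a_1, ... (each step inverts the fractional part left over by the previous one):
  91 = 15*6 + 1, so a_0 = 15.
  6 = 6*1 + 0, so a_1 = 6.
The remainder reaches 0 after 2 divisions, so the expansion has 2 partial quotients, read off in order.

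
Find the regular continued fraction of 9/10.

Run the Euclidean algorithm on 9 and 10; the successive quotients are the partial quotients a_0, a_1, ... (each step inverts the fractional part left over by the previous one):
  9 = 0*10 + 9, so a_0 = 0.
  10 = 1*9 + 1, so a_1 = 1.
  9 = 9*1 + 0, so a_2 = 9.
The remainder reaches 0 after 3 divisions, so the expansion has 3 partial quotients, read off in order.

[0; 1, 9]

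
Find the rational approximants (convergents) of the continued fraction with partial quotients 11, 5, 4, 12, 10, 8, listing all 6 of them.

Using the convergent recurrence p_i = a_i*p_{i-1} + p_{i-2}, q_i = a_i*q_{i-1} + q_{i-2} with p_{-2}=0, p_{-1}=1, q_{-2}=1, q_{-1}=0:
  i=0: a_0=11, p_0 = 11*1 + 0 = 11, q_0 = 11*0 + 1 = 1.
  i=1: a_1=5, p_1 = 5*11 + 1 = 56, q_1 = 5*1 + 0 = 5.
  i=2: a_2=4, p_2 = 4*56 + 11 = 235, q_2 = 4*5 + 1 = 21.
  i=3: a_3=12, p_3 = 12*235 + 56 = 2876, q_3 = 12*21 + 5 = 257.
  i=4: a_4=10, p_4 = 10*2876 + 235 = 28995, q_4 = 10*257 + 21 = 2591.
  i=5: a_5=8, p_5 = 8*28995 + 2876 = 234836, q_5 = 8*2591 + 257 = 20985.

11/1, 56/5, 235/21, 2876/257, 28995/2591, 234836/20985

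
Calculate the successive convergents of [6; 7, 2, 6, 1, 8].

Using the convergent recurrence p_i = a_i*p_{i-1} + p_{i-2}, q_i = a_i*q_{i-1} + q_{i-2} with p_{-2}=0, p_{-1}=1, q_{-2}=1, q_{-1}=0:
  i=0: a_0=6, p_0 = 6*1 + 0 = 6, q_0 = 6*0 + 1 = 1.
  i=1: a_1=7, p_1 = 7*6 + 1 = 43, q_1 = 7*1 + 0 = 7.
  i=2: a_2=2, p_2 = 2*43 + 6 = 92, q_2 = 2*7 + 1 = 15.
  i=3: a_3=6, p_3 = 6*92 + 43 = 595, q_3 = 6*15 + 7 = 97.
  i=4: a_4=1, p_4 = 1*595 + 92 = 687, q_4 = 1*97 + 15 = 112.
  i=5: a_5=8, p_5 = 8*687 + 595 = 6091, q_5 = 8*112 + 97 = 993.

6/1, 43/7, 92/15, 595/97, 687/112, 6091/993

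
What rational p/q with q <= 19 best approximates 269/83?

Expand x = 269/83 as a continued fraction with the Euclidean algorithm:
  269 = 3*83 + 20, so a_0 = 3.
  83 = 4*20 + 3, so a_1 = 4.
  20 = 6*3 + 2, so a_2 = 6.
  3 = 1*2 + 1, so a_3 = 1.
  2 = 2*1 + 0, so a_4 = 2.
so x = [3; 4, 6, 1, 2].
Convergents (p_i = a_i*p_{i-1} + p_{i-2}, q_i = a_i*q_{i-1} + q_{i-2} with p_{-2}=0, p_{-1}=1, q_{-2}=1, q_{-1}=0), until the denominator exceeds 19:
  i=0: a_0=3, p_0 = 3*1 + 0 = 3, q_0 = 3*0 + 1 = 1.
  i=1: a_1=4, p_1 = 4*3 + 1 = 13, q_1 = 4*1 + 0 = 4.
  i=2: a_2=6, p_2 = 6*13 + 3 = 81, q_2 = 6*4 + 1 = 25.
q_2 = 25 > 19, so the last convergent with denominator <= 19 is p_1/q_1 = 13/4.
The closest fraction with denominator <= 19 is either p_1/q_1 or the intermediate fraction (k*p_1 + p_0)/(k*q_1 + q_0) with the largest k >= 1 whose denominator stays <= 19; these approach x as k grows, and every other convergent or intermediate fraction in range is farther away.
Largest k: floor((19 - q_0)/q_1) = floor((19 - 1)/4) = 4.
That gives (4*13 + 3)/(4*4 + 1) = 55/17.
Compare the errors: |x - 13/4| = |269*4 - 13*83|/(83*4) = 3/332, and |x - 55/17| = |269*17 - 55*83|/(83*17) = 8/1411.
Cross-multiplying, 8*332 = 2656 < 4233 = 3*1411, so 8/1411 is smaller: the intermediate fraction 55/17 is closer to x than 13/4.

55/17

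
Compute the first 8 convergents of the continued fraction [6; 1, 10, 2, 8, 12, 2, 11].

6/1, 7/1, 76/11, 159/23, 1348/195, 16335/2363, 34018/4921, 390533/56494

Using the convergent recurrence p_i = a_i*p_{i-1} + p_{i-2}, q_i = a_i*q_{i-1} + q_{i-2} with p_{-2}=0, p_{-1}=1, q_{-2}=1, q_{-1}=0:
  i=0: a_0=6, p_0 = 6*1 + 0 = 6, q_0 = 6*0 + 1 = 1.
  i=1: a_1=1, p_1 = 1*6 + 1 = 7, q_1 = 1*1 + 0 = 1.
  i=2: a_2=10, p_2 = 10*7 + 6 = 76, q_2 = 10*1 + 1 = 11.
  i=3: a_3=2, p_3 = 2*76 + 7 = 159, q_3 = 2*11 + 1 = 23.
  i=4: a_4=8, p_4 = 8*159 + 76 = 1348, q_4 = 8*23 + 11 = 195.
  i=5: a_5=12, p_5 = 12*1348 + 159 = 16335, q_5 = 12*195 + 23 = 2363.
  i=6: a_6=2, p_6 = 2*16335 + 1348 = 34018, q_6 = 2*2363 + 195 = 4921.
  i=7: a_7=11, p_7 = 11*34018 + 16335 = 390533, q_7 = 11*4921 + 2363 = 56494.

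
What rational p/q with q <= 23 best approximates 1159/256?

Expand x = 1159/256 as a continued fraction with the Euclidean algorithm:
  1159 = 4*256 + 135, so a_0 = 4.
  256 = 1*135 + 121, so a_1 = 1.
  135 = 1*121 + 14, so a_2 = 1.
  121 = 8*14 + 9, so a_3 = 8.
  14 = 1*9 + 5, so a_4 = 1.
  9 = 1*5 + 4, so a_5 = 1.
  5 = 1*4 + 1, so a_6 = 1.
  4 = 4*1 + 0, so a_7 = 4.
so x = [4; 1, 1, 8, 1, 1, 1, 4].
Convergents (p_i = a_i*p_{i-1} + p_{i-2}, q_i = a_i*q_{i-1} + q_{i-2} with p_{-2}=0, p_{-1}=1, q_{-2}=1, q_{-1}=0), until the denominator exceeds 23:
  i=0: a_0=4, p_0 = 4*1 + 0 = 4, q_0 = 4*0 + 1 = 1.
  i=1: a_1=1, p_1 = 1*4 + 1 = 5, q_1 = 1*1 + 0 = 1.
  i=2: a_2=1, p_2 = 1*5 + 4 = 9, q_2 = 1*1 + 1 = 2.
  i=3: a_3=8, p_3 = 8*9 + 5 = 77, q_3 = 8*2 + 1 = 17.
  i=4: a_4=1, p_4 = 1*77 + 9 = 86, q_4 = 1*17 + 2 = 19.
  i=5: a_5=1, p_5 = 1*86 + 77 = 163, q_5 = 1*19 + 17 = 36.
q_5 = 36 > 23, so the last convergent with denominator <= 23 is p_4/q_4 = 86/19.
The closest fraction with denominator <= 23 is either p_4/q_4 or the intermediate fraction (k*p_4 + p_3)/(k*q_4 + q_3) with the largest k >= 1 whose denominator stays <= 23; these approach x as k grows, and every other convergent or intermediate fraction in range is farther away.
Largest k: floor((23 - q_3)/q_4) = floor((23 - 17)/19) = 0.
Since k = 0, no intermediate fraction beyond p_4/q_4 has denominator <= 23, so the convergent 86/19 is the closest (its error is |1159*19 - 86*256|/(256*19) = 5/4864).

86/19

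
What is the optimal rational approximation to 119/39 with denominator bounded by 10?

Expand x = 119/39 as a continued fraction with the Euclidean algorithm:
  119 = 3*39 + 2, so a_0 = 3.
  39 = 19*2 + 1, so a_1 = 19.
  2 = 2*1 + 0, so a_2 = 2.
so x = [3; 19, 2].
Convergents (p_i = a_i*p_{i-1} + p_{i-2}, q_i = a_i*q_{i-1} + q_{i-2} with p_{-2}=0, p_{-1}=1, q_{-2}=1, q_{-1}=0), until the denominator exceeds 10:
  i=0: a_0=3, p_0 = 3*1 + 0 = 3, q_0 = 3*0 + 1 = 1.
  i=1: a_1=19, p_1 = 19*3 + 1 = 58, q_1 = 19*1 + 0 = 19.
q_1 = 19 > 10, so the last convergent with denominator <= 10 is p_0/q_0 = 3/1.
The closest fraction with denominator <= 10 is either p_0/q_0 or the intermediate fraction (k*p_0 + p_{-1})/(k*q_0 + q_{-1}) with the largest k >= 1 whose denominator stays <= 10; these approach x as k grows, and every other convergent or intermediate fraction in range is farther away.
Largest k: floor((10 - q_{-1})/q_0) = floor((10 - 0)/1) = 10 (using the seeds p_{-1} = 1, q_{-1} = 0).
That gives (10*3 + 1)/(10*1 + 0) = 31/10.
Compare the errors: |x - 3/1| = |119*1 - 3*39|/(39*1) = 2/39, and |x - 31/10| = |119*10 - 31*39|/(39*10) = 19/390.
Cross-multiplying, 19*39 = 741 < 780 = 2*390, so 19/390 is smaller: the intermediate fraction 31/10 is closer to x than 3/1.

31/10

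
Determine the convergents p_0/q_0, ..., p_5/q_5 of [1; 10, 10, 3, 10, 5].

1/1, 11/10, 111/101, 344/313, 3551/3231, 18099/16468

Using the convergent recurrence p_i = a_i*p_{i-1} + p_{i-2}, q_i = a_i*q_{i-1} + q_{i-2} with p_{-2}=0, p_{-1}=1, q_{-2}=1, q_{-1}=0:
  i=0: a_0=1, p_0 = 1*1 + 0 = 1, q_0 = 1*0 + 1 = 1.
  i=1: a_1=10, p_1 = 10*1 + 1 = 11, q_1 = 10*1 + 0 = 10.
  i=2: a_2=10, p_2 = 10*11 + 1 = 111, q_2 = 10*10 + 1 = 101.
  i=3: a_3=3, p_3 = 3*111 + 11 = 344, q_3 = 3*101 + 10 = 313.
  i=4: a_4=10, p_4 = 10*344 + 111 = 3551, q_4 = 10*313 + 101 = 3231.
  i=5: a_5=5, p_5 = 5*3551 + 344 = 18099, q_5 = 5*3231 + 313 = 16468.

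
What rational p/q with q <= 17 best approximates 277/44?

107/17

Expand x = 277/44 as a continued fraction with the Euclidean algorithm:
  277 = 6*44 + 13, so a_0 = 6.
  44 = 3*13 + 5, so a_1 = 3.
  13 = 2*5 + 3, so a_2 = 2.
  5 = 1*3 + 2, so a_3 = 1.
  3 = 1*2 + 1, so a_4 = 1.
  2 = 2*1 + 0, so a_5 = 2.
so x = [6; 3, 2, 1, 1, 2].
Convergents (p_i = a_i*p_{i-1} + p_{i-2}, q_i = a_i*q_{i-1} + q_{i-2} with p_{-2}=0, p_{-1}=1, q_{-2}=1, q_{-1}=0), until the denominator exceeds 17:
  i=0: a_0=6, p_0 = 6*1 + 0 = 6, q_0 = 6*0 + 1 = 1.
  i=1: a_1=3, p_1 = 3*6 + 1 = 19, q_1 = 3*1 + 0 = 3.
  i=2: a_2=2, p_2 = 2*19 + 6 = 44, q_2 = 2*3 + 1 = 7.
  i=3: a_3=1, p_3 = 1*44 + 19 = 63, q_3 = 1*7 + 3 = 10.
  i=4: a_4=1, p_4 = 1*63 + 44 = 107, q_4 = 1*10 + 7 = 17.
  i=5: a_5=2, p_5 = 2*107 + 63 = 277, q_5 = 2*17 + 10 = 44.
q_5 = 44 > 17, so the last convergent with denominator <= 17 is p_4/q_4 = 107/17.
The closest fraction with denominator <= 17 is either p_4/q_4 or the intermediate fraction (k*p_4 + p_3)/(k*q_4 + q_3) with the largest k >= 1 whose denominator stays <= 17; these approach x as k grows, and every other convergent or intermediate fraction in range is farther away.
Largest k: floor((17 - q_3)/q_4) = floor((17 - 10)/17) = 0.
Since k = 0, no intermediate fraction beyond p_4/q_4 has denominator <= 17, so the convergent 107/17 is the closest (its error is |277*17 - 107*44|/(44*17) = 1/748).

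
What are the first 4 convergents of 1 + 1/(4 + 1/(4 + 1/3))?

Using the convergent recurrence p_i = a_i*p_{i-1} + p_{i-2}, q_i = a_i*q_{i-1} + q_{i-2} with p_{-2}=0, p_{-1}=1, q_{-2}=1, q_{-1}=0:
  i=0: a_0=1, p_0 = 1*1 + 0 = 1, q_0 = 1*0 + 1 = 1.
  i=1: a_1=4, p_1 = 4*1 + 1 = 5, q_1 = 4*1 + 0 = 4.
  i=2: a_2=4, p_2 = 4*5 + 1 = 21, q_2 = 4*4 + 1 = 17.
  i=3: a_3=3, p_3 = 3*21 + 5 = 68, q_3 = 3*17 + 4 = 55.

1/1, 5/4, 21/17, 68/55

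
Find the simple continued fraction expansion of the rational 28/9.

[3; 9]

Run the Euclidean algorithm on 28 and 9; the successive quotients are the partial quotients a_0, a_1, ... (each step inverts the fractional part left over by the previous one):
  28 = 3*9 + 1, so a_0 = 3.
  9 = 9*1 + 0, so a_1 = 9.
The remainder reaches 0 after 2 divisions, so the expansion has 2 partial quotients, read off in order.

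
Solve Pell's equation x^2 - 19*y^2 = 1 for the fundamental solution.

First expand sqrt(19) as a continued fraction. With x_i = (sqrt(19) + m_i)/d_i and (m_0, d_0) = (0, 1): a_0 = floor(sqrt(19)) = 4, since 4^2 = 16 <= 19 < 25 = 5^2.
Iterate m_{i+1} = d_i*a_i - m_i, d_{i+1} = (19 - m_{i+1}^2)/d_i, a_{i+1} = floor((a_0 + m_{i+1})/d_{i+1}):
  m_1 = 1*4 - 0 = 4, d_1 = (19 - 4^2)/1 = 3/1 = 3, a_1 = floor((4 + 4)/3) = 2.
  m_2 = 3*2 - 4 = 2, d_2 = (19 - 2^2)/3 = 15/3 = 5, a_2 = floor((4 + 2)/5) = 1.
  m_3 = 5*1 - 2 = 3, d_3 = (19 - 3^2)/5 = 10/5 = 2, a_3 = floor((4 + 3)/2) = 3.
  m_4 = 2*3 - 3 = 3, d_4 = (19 - 3^2)/2 = 10/2 = 5, a_4 = floor((4 + 3)/5) = 1.
  m_5 = 5*1 - 3 = 2, d_5 = (19 - 2^2)/5 = 15/5 = 3, a_5 = floor((4 + 2)/3) = 2.
  m_6 = 3*2 - 2 = 4, d_6 = (19 - 4^2)/3 = 3/3 = 1, a_6 = floor((4 + 4)/1) = 8.
  m_7 = 1*8 - 4 = 4, d_7 = (19 - 4^2)/1 = 3/1 = 3: (m_7, d_7) = (m_1, d_1) = (4, 3), so from here the quotients repeat a_1, ..., a_6; the period length is 6.
So sqrt(19) = [4; (2, 1, 3, 1, 2, 8)] with period length k = 6.
k is even, so the fundamental solution of x^2 - 19y^2 = 1 is (p_{k-1}, q_{k-1}) = (p_5, q_5); compute convergents through index 5.
Convergents (p_i = a_i*p_{i-1} + p_{i-2}, q_i = a_i*q_{i-1} + q_{i-2} with p_{-2}=0, p_{-1}=1, q_{-2}=1, q_{-1}=0):
  i=0: a_0=4, p_0 = 4*1 + 0 = 4, q_0 = 4*0 + 1 = 1.
  i=1: a_1=2, p_1 = 2*4 + 1 = 9, q_1 = 2*1 + 0 = 2.
  i=2: a_2=1, p_2 = 1*9 + 4 = 13, q_2 = 1*2 + 1 = 3.
  i=3: a_3=3, p_3 = 3*13 + 9 = 48, q_3 = 3*3 + 2 = 11.
  i=4: a_4=1, p_4 = 1*48 + 13 = 61, q_4 = 1*11 + 3 = 14.
  i=5: a_5=2, p_5 = 2*61 + 48 = 170, q_5 = 2*14 + 11 = 39.
Check: 170^2 - 19*39^2 = 28900 - 28899 = 1, so (x, y) = (170, 39) solves the equation, and by the theorem it is the least positive solution.

(x, y) = (170, 39)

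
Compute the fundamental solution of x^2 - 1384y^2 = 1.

First expand sqrt(1384) as a continued fraction. With x_i = (sqrt(1384) + m_i)/d_i and (m_0, d_0) = (0, 1): a_0 = floor(sqrt(1384)) = 37, since 37^2 = 1369 <= 1384 < 1444 = 38^2.
Iterate m_{i+1} = d_i*a_i - m_i, d_{i+1} = (1384 - m_{i+1}^2)/d_i, a_{i+1} = floor((a_0 + m_{i+1})/d_{i+1}):
  m_1 = 1*37 - 0 = 37, d_1 = (1384 - 37^2)/1 = 15/1 = 15, a_1 = floor((37 + 37)/15) = 4.
  m_2 = 15*4 - 37 = 23, d_2 = (1384 - 23^2)/15 = 855/15 = 57, a_2 = floor((37 + 23)/57) = 1.
  m_3 = 57*1 - 23 = 34, d_3 = (1384 - 34^2)/57 = 228/57 = 4, a_3 = floor((37 + 34)/4) = 17.
  m_4 = 4*17 - 34 = 34, d_4 = (1384 - 34^2)/4 = 228/4 = 57, a_4 = floor((37 + 34)/57) = 1.
  m_5 = 57*1 - 34 = 23, d_5 = (1384 - 23^2)/57 = 855/57 = 15, a_5 = floor((37 + 23)/15) = 4.
  m_6 = 15*4 - 23 = 37, d_6 = (1384 - 37^2)/15 = 15/15 = 1, a_6 = floor((37 + 37)/1) = 74.
  m_7 = 1*74 - 37 = 37, d_7 = (1384 - 37^2)/1 = 15/1 = 15: (m_7, d_7) = (m_1, d_1) = (37, 15), so from here the quotients repeat a_1, ..., a_6; the period length is 6.
So sqrt(1384) = [37; (4, 1, 17, 1, 4, 74)] with period length k = 6.
k is even, so the fundamental solution of x^2 - 1384y^2 = 1 is (p_{k-1}, q_{k-1}) = (p_5, q_5); compute convergents through index 5.
Convergents (p_i = a_i*p_{i-1} + p_{i-2}, q_i = a_i*q_{i-1} + q_{i-2} with p_{-2}=0, p_{-1}=1, q_{-2}=1, q_{-1}=0):
  i=0: a_0=37, p_0 = 37*1 + 0 = 37, q_0 = 37*0 + 1 = 1.
  i=1: a_1=4, p_1 = 4*37 + 1 = 149, q_1 = 4*1 + 0 = 4.
  i=2: a_2=1, p_2 = 1*149 + 37 = 186, q_2 = 1*4 + 1 = 5.
  i=3: a_3=17, p_3 = 17*186 + 149 = 3311, q_3 = 17*5 + 4 = 89.
  i=4: a_4=1, p_4 = 1*3311 + 186 = 3497, q_4 = 1*89 + 5 = 94.
  i=5: a_5=4, p_5 = 4*3497 + 3311 = 17299, q_5 = 4*94 + 89 = 465.
Check: 17299^2 - 1384*465^2 = 299255401 - 299255400 = 1, so (x, y) = (17299, 465) solves the equation, and by the theorem it is the least positive solution.

(x, y) = (17299, 465)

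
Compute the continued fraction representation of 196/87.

[2; 3, 1, 21]

Run the Euclidean algorithm on 196 and 87; the successive quotients are the partial quotients a_0, a_1, ... (each step inverts the fractional part left over by the previous one):
  196 = 2*87 + 22, so a_0 = 2.
  87 = 3*22 + 21, so a_1 = 3.
  22 = 1*21 + 1, so a_2 = 1.
  21 = 21*1 + 0, so a_3 = 21.
The remainder reaches 0 after 4 divisions, so the expansion has 4 partial quotients, read off in order.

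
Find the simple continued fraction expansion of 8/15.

Run the Euclidean algorithm on 8 and 15; the successive quotients are the partial quotients a_0, a_1, ... (each step inverts the fractional part left over by the previous one):
  8 = 0*15 + 8, so a_0 = 0.
  15 = 1*8 + 7, so a_1 = 1.
  8 = 1*7 + 1, so a_2 = 1.
  7 = 7*1 + 0, so a_3 = 7.
The remainder reaches 0 after 4 divisions, so the expansion has 4 partial quotients, read off in order.

[0; 1, 1, 7]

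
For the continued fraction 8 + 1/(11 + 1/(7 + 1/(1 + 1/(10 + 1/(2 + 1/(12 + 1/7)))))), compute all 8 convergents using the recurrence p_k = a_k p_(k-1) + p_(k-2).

Using the convergent recurrence p_i = a_i*p_{i-1} + p_{i-2}, q_i = a_i*q_{i-1} + q_{i-2} with p_{-2}=0, p_{-1}=1, q_{-2}=1, q_{-1}=0:
  i=0: a_0=8, p_0 = 8*1 + 0 = 8, q_0 = 8*0 + 1 = 1.
  i=1: a_1=11, p_1 = 11*8 + 1 = 89, q_1 = 11*1 + 0 = 11.
  i=2: a_2=7, p_2 = 7*89 + 8 = 631, q_2 = 7*11 + 1 = 78.
  i=3: a_3=1, p_3 = 1*631 + 89 = 720, q_3 = 1*78 + 11 = 89.
  i=4: a_4=10, p_4 = 10*720 + 631 = 7831, q_4 = 10*89 + 78 = 968.
  i=5: a_5=2, p_5 = 2*7831 + 720 = 16382, q_5 = 2*968 + 89 = 2025.
  i=6: a_6=12, p_6 = 12*16382 + 7831 = 204415, q_6 = 12*2025 + 968 = 25268.
  i=7: a_7=7, p_7 = 7*204415 + 16382 = 1447287, q_7 = 7*25268 + 2025 = 178901.

8/1, 89/11, 631/78, 720/89, 7831/968, 16382/2025, 204415/25268, 1447287/178901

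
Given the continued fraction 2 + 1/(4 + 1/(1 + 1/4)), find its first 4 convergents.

Using the convergent recurrence p_i = a_i*p_{i-1} + p_{i-2}, q_i = a_i*q_{i-1} + q_{i-2} with p_{-2}=0, p_{-1}=1, q_{-2}=1, q_{-1}=0:
  i=0: a_0=2, p_0 = 2*1 + 0 = 2, q_0 = 2*0 + 1 = 1.
  i=1: a_1=4, p_1 = 4*2 + 1 = 9, q_1 = 4*1 + 0 = 4.
  i=2: a_2=1, p_2 = 1*9 + 2 = 11, q_2 = 1*4 + 1 = 5.
  i=3: a_3=4, p_3 = 4*11 + 9 = 53, q_3 = 4*5 + 4 = 24.

2/1, 9/4, 11/5, 53/24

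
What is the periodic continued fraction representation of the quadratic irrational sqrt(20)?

[4; (2, 8)]

Write x_i = (sqrt(20) + m_i)/d_i with (m_0, d_0) = (0, 1). a_0 = floor(sqrt(20)) = 4, since 4^2 = 16 <= 20 < 25 = 5^2.
Iterate m_{i+1} = d_i*a_i - m_i, d_{i+1} = (20 - m_{i+1}^2)/d_i, a_{i+1} = floor((a_0 + m_{i+1})/d_{i+1}):
  m_1 = 1*4 - 0 = 4, d_1 = (20 - 4^2)/1 = 4/1 = 4, a_1 = floor((4 + 4)/4) = 2.
  m_2 = 4*2 - 4 = 4, d_2 = (20 - 4^2)/4 = 4/4 = 1, a_2 = floor((4 + 4)/1) = 8.
  m_3 = 1*8 - 4 = 4, d_3 = (20 - 4^2)/1 = 4/1 = 4: (m_3, d_3) = (m_1, d_1) = (4, 4), so from here the quotients repeat a_1, a_2; the period length is 2.
Hence the expansion of sqrt(20) is a_0 = 4 followed by the repeating block 2, 8 (period 2).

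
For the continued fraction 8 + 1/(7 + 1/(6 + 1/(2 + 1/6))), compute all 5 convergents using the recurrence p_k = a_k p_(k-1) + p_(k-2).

Using the convergent recurrence p_i = a_i*p_{i-1} + p_{i-2}, q_i = a_i*q_{i-1} + q_{i-2} with p_{-2}=0, p_{-1}=1, q_{-2}=1, q_{-1}=0:
  i=0: a_0=8, p_0 = 8*1 + 0 = 8, q_0 = 8*0 + 1 = 1.
  i=1: a_1=7, p_1 = 7*8 + 1 = 57, q_1 = 7*1 + 0 = 7.
  i=2: a_2=6, p_2 = 6*57 + 8 = 350, q_2 = 6*7 + 1 = 43.
  i=3: a_3=2, p_3 = 2*350 + 57 = 757, q_3 = 2*43 + 7 = 93.
  i=4: a_4=6, p_4 = 6*757 + 350 = 4892, q_4 = 6*93 + 43 = 601.

8/1, 57/7, 350/43, 757/93, 4892/601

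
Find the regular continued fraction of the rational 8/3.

[2; 1, 2]

Run the Euclidean algorithm on 8 and 3; the successive quotients are the partial quotients a_0, a_1, ... (each step inverts the fractional part left over by the previous one):
  8 = 2*3 + 2, so a_0 = 2.
  3 = 1*2 + 1, so a_1 = 1.
  2 = 2*1 + 0, so a_2 = 2.
The remainder reaches 0 after 3 divisions, so the expansion has 3 partial quotients, read off in order.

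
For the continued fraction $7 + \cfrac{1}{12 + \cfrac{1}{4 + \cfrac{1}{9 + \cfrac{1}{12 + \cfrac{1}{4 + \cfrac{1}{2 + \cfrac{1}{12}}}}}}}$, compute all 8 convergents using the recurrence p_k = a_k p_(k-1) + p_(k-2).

Using the convergent recurrence p_i = a_i*p_{i-1} + p_{i-2}, q_i = a_i*q_{i-1} + q_{i-2} with p_{-2}=0, p_{-1}=1, q_{-2}=1, q_{-1}=0:
  i=0: a_0=7, p_0 = 7*1 + 0 = 7, q_0 = 7*0 + 1 = 1.
  i=1: a_1=12, p_1 = 12*7 + 1 = 85, q_1 = 12*1 + 0 = 12.
  i=2: a_2=4, p_2 = 4*85 + 7 = 347, q_2 = 4*12 + 1 = 49.
  i=3: a_3=9, p_3 = 9*347 + 85 = 3208, q_3 = 9*49 + 12 = 453.
  i=4: a_4=12, p_4 = 12*3208 + 347 = 38843, q_4 = 12*453 + 49 = 5485.
  i=5: a_5=4, p_5 = 4*38843 + 3208 = 158580, q_5 = 4*5485 + 453 = 22393.
  i=6: a_6=2, p_6 = 2*158580 + 38843 = 356003, q_6 = 2*22393 + 5485 = 50271.
  i=7: a_7=12, p_7 = 12*356003 + 158580 = 4430616, q_7 = 12*50271 + 22393 = 625645.

7/1, 85/12, 347/49, 3208/453, 38843/5485, 158580/22393, 356003/50271, 4430616/625645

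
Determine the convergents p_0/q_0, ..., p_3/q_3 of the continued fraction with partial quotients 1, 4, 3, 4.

Using the convergent recurrence p_i = a_i*p_{i-1} + p_{i-2}, q_i = a_i*q_{i-1} + q_{i-2} with p_{-2}=0, p_{-1}=1, q_{-2}=1, q_{-1}=0:
  i=0: a_0=1, p_0 = 1*1 + 0 = 1, q_0 = 1*0 + 1 = 1.
  i=1: a_1=4, p_1 = 4*1 + 1 = 5, q_1 = 4*1 + 0 = 4.
  i=2: a_2=3, p_2 = 3*5 + 1 = 16, q_2 = 3*4 + 1 = 13.
  i=3: a_3=4, p_3 = 4*16 + 5 = 69, q_3 = 4*13 + 4 = 56.

1/1, 5/4, 16/13, 69/56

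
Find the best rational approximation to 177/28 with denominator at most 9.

19/3

Expand x = 177/28 as a continued fraction with the Euclidean algorithm:
  177 = 6*28 + 9, so a_0 = 6.
  28 = 3*9 + 1, so a_1 = 3.
  9 = 9*1 + 0, so a_2 = 9.
so x = [6; 3, 9].
Convergents (p_i = a_i*p_{i-1} + p_{i-2}, q_i = a_i*q_{i-1} + q_{i-2} with p_{-2}=0, p_{-1}=1, q_{-2}=1, q_{-1}=0), until the denominator exceeds 9:
  i=0: a_0=6, p_0 = 6*1 + 0 = 6, q_0 = 6*0 + 1 = 1.
  i=1: a_1=3, p_1 = 3*6 + 1 = 19, q_1 = 3*1 + 0 = 3.
  i=2: a_2=9, p_2 = 9*19 + 6 = 177, q_2 = 9*3 + 1 = 28.
q_2 = 28 > 9, so the last convergent with denominator <= 9 is p_1/q_1 = 19/3.
The closest fraction with denominator <= 9 is either p_1/q_1 or the intermediate fraction (k*p_1 + p_0)/(k*q_1 + q_0) with the largest k >= 1 whose denominator stays <= 9; these approach x as k grows, and every other convergent or intermediate fraction in range is farther away.
Largest k: floor((9 - q_0)/q_1) = floor((9 - 1)/3) = 2.
That gives (2*19 + 6)/(2*3 + 1) = 44/7.
Compare the errors: |x - 19/3| = |177*3 - 19*28|/(28*3) = 1/84, and |x - 44/7| = |177*7 - 44*28|/(28*7) = 7/196.
Cross-multiplying, 1*196 = 196 < 588 = 7*84, so 1/84 is smaller: the convergent 19/3 is closer to x than 44/7.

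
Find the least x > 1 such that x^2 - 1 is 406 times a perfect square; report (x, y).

First expand sqrt(406) as a continued fraction. With x_i = (sqrt(406) + m_i)/d_i and (m_0, d_0) = (0, 1): a_0 = floor(sqrt(406)) = 20, since 20^2 = 400 <= 406 < 441 = 21^2.
Iterate m_{i+1} = d_i*a_i - m_i, d_{i+1} = (406 - m_{i+1}^2)/d_i, a_{i+1} = floor((a_0 + m_{i+1})/d_{i+1}):
  m_1 = 1*20 - 0 = 20, d_1 = (406 - 20^2)/1 = 6/1 = 6, a_1 = floor((20 + 20)/6) = 6.
  m_2 = 6*6 - 20 = 16, d_2 = (406 - 16^2)/6 = 150/6 = 25, a_2 = floor((20 + 16)/25) = 1.
  m_3 = 25*1 - 16 = 9, d_3 = (406 - 9^2)/25 = 325/25 = 13, a_3 = floor((20 + 9)/13) = 2.
  m_4 = 13*2 - 9 = 17, d_4 = (406 - 17^2)/13 = 117/13 = 9, a_4 = floor((20 + 17)/9) = 4.
  m_5 = 9*4 - 17 = 19, d_5 = (406 - 19^2)/9 = 45/9 = 5, a_5 = floor((20 + 19)/5) = 7.
  m_6 = 5*7 - 19 = 16, d_6 = (406 - 16^2)/5 = 150/5 = 30, a_6 = floor((20 + 16)/30) = 1.
  m_7 = 30*1 - 16 = 14, d_7 = (406 - 14^2)/30 = 210/30 = 7, a_7 = floor((20 + 14)/7) = 4.
  m_8 = 7*4 - 14 = 14, d_8 = (406 - 14^2)/7 = 210/7 = 30, a_8 = floor((20 + 14)/30) = 1.
  m_9 = 30*1 - 14 = 16, d_9 = (406 - 16^2)/30 = 150/30 = 5, a_9 = floor((20 + 16)/5) = 7.
  m_10 = 5*7 - 16 = 19, d_10 = (406 - 19^2)/5 = 45/5 = 9, a_10 = floor((20 + 19)/9) = 4.
  m_11 = 9*4 - 19 = 17, d_11 = (406 - 17^2)/9 = 117/9 = 13, a_11 = floor((20 + 17)/13) = 2.
  m_12 = 13*2 - 17 = 9, d_12 = (406 - 9^2)/13 = 325/13 = 25, a_12 = floor((20 + 9)/25) = 1.
  m_13 = 25*1 - 9 = 16, d_13 = (406 - 16^2)/25 = 150/25 = 6, a_13 = floor((20 + 16)/6) = 6.
  m_14 = 6*6 - 16 = 20, d_14 = (406 - 20^2)/6 = 6/6 = 1, a_14 = floor((20 + 20)/1) = 40.
  m_15 = 1*40 - 20 = 20, d_15 = (406 - 20^2)/1 = 6/1 = 6: (m_15, d_15) = (m_1, d_1) = (20, 6), so from here the quotients repeat a_1, ..., a_14; the period length is 14.
So sqrt(406) = [20; (6, 1, 2, 4, 7, 1, 4, 1, 7, 4, 2, 1, 6, 40)] with period length k = 14.
k is even, so the fundamental solution of x^2 - 406y^2 = 1 is (p_{k-1}, q_{k-1}) = (p_13, q_13); compute convergents through index 13.
Convergents (p_i = a_i*p_{i-1} + p_{i-2}, q_i = a_i*q_{i-1} + q_{i-2} with p_{-2}=0, p_{-1}=1, q_{-2}=1, q_{-1}=0):
  i=0: a_0=20, p_0 = 20*1 + 0 = 20, q_0 = 20*0 + 1 = 1.
  i=1: a_1=6, p_1 = 6*20 + 1 = 121, q_1 = 6*1 + 0 = 6.
  i=2: a_2=1, p_2 = 1*121 + 20 = 141, q_2 = 1*6 + 1 = 7.
  i=3: a_3=2, p_3 = 2*141 + 121 = 403, q_3 = 2*7 + 6 = 20.
  i=4: a_4=4, p_4 = 4*403 + 141 = 1753, q_4 = 4*20 + 7 = 87.
  i=5: a_5=7, p_5 = 7*1753 + 403 = 12674, q_5 = 7*87 + 20 = 629.
  i=6: a_6=1, p_6 = 1*12674 + 1753 = 14427, q_6 = 1*629 + 87 = 716.
  i=7: a_7=4, p_7 = 4*14427 + 12674 = 70382, q_7 = 4*716 + 629 = 3493.
  i=8: a_8=1, p_8 = 1*70382 + 14427 = 84809, q_8 = 1*3493 + 716 = 4209.
  i=9: a_9=7, p_9 = 7*84809 + 70382 = 664045, q_9 = 7*4209 + 3493 = 32956.
  i=10: a_10=4, p_10 = 4*664045 + 84809 = 2740989, q_10 = 4*32956 + 4209 = 136033.
  i=11: a_11=2, p_11 = 2*2740989 + 664045 = 6146023, q_11 = 2*136033 + 32956 = 305022.
  i=12: a_12=1, p_12 = 1*6146023 + 2740989 = 8887012, q_12 = 1*305022 + 136033 = 441055.
  i=13: a_13=6, p_13 = 6*8887012 + 6146023 = 59468095, q_13 = 6*441055 + 305022 = 2951352.
Check: 59468095^2 - 406*2951352^2 = 3536454322929025 - 3536454322929024 = 1, so (x, y) = (59468095, 2951352) solves the equation, and by the theorem it is the least positive solution.

(x, y) = (59468095, 2951352)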